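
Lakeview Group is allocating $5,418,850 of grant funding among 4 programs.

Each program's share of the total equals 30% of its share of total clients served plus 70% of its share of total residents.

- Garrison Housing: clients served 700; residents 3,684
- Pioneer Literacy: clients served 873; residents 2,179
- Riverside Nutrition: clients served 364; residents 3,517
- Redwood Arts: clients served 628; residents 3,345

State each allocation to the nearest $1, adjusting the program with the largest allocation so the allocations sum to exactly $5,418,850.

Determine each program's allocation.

Garrison Housing: $1,541,812 · Pioneer Literacy: $1,202,831 · Riverside Nutrition: $1,279,080 · Redwood Arts: $1,395,127

Totals — clients served 2,565, residents 12,725.
Combined weights (30% clients served + 70% residents): Garrison Housing 0.2845; Pioneer Literacy 0.2220; Riverside Nutrition 0.2360; Redwood Arts 0.2575.
Pro-rata amounts: Garrison Housing 1,541,812.03; Pioneer Literacy 1,202,831.17; Riverside Nutrition 1,279,079.70; Redwood Arts 1,395,127.10.
Rounded to nearest $1: Garrison Housing $1,541,812; Pioneer Literacy $1,202,831; Riverside Nutrition $1,279,080; Redwood Arts $1,395,127. Sum = $5,418,850.
Rounded total matches; no reconciliation needed.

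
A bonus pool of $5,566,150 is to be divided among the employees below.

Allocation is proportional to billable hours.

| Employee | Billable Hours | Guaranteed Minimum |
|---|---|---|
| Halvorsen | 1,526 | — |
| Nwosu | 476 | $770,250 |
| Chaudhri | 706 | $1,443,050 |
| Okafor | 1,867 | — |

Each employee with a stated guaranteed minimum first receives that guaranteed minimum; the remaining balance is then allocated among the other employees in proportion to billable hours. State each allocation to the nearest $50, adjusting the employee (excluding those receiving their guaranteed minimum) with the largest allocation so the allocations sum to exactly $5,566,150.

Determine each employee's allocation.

Halvorsen: $1,507,950; Nwosu: $770,250; Chaudhri: $1,443,050; Okafor: $1,844,900

Fund the minimums — Nwosu $770,250; Chaudhri $1,443,050. Remaining pool $3,352,850.
Remaining pool split over remaining billable hours 3,393: Halvorsen 1,507,942.56 → $1,507,950; Okafor 1,844,907.44 → $1,844,900.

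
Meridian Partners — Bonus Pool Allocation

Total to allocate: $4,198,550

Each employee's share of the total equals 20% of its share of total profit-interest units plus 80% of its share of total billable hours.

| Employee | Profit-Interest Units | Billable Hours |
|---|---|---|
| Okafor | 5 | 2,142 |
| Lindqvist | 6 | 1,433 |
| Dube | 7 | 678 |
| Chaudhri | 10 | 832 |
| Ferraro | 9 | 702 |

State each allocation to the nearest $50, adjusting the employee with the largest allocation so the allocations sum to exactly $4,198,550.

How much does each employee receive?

Okafor: $1,356,700; Lindqvist: $967,900; Dube: $552,400; Chaudhri: $709,850; Ferraro: $611,700

Profit-interest units total 37; billable hours total 5,787.
Composite weights (20% profit-interest units + 80% billable hours): Okafor 0.3231; Lindqvist 0.2305; Dube 0.1316; Chaudhri 0.1691; Ferraro 0.1457.
Pro-rata amounts: Okafor 1,356,715.26; Lindqvist 967,898.53; Dube 552,382.89; Chaudhri 709,850.82; Ferraro 611,702.49.
Rounded to nearest $50: Okafor $1,356,700; Lindqvist $967,900; Dube $552,400; Chaudhri $709,850; Ferraro $611,700. Sum = $4,198,550.
No rounding difference to absorb.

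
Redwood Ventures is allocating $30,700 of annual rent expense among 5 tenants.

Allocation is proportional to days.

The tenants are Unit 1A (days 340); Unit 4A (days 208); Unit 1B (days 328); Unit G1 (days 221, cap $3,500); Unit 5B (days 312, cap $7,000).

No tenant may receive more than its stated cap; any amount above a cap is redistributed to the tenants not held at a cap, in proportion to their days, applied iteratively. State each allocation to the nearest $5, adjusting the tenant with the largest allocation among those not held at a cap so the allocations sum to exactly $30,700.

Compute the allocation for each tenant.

Unit 1A: $7,840; Unit 4A: $4,795; Unit 1B: $7,565; Unit G1: $3,500; Unit 5B: $7,000

Total days = 1,409.
Unconstrained shares: Unit 1A 7,408.09; Unit 4A 4,532.01; Unit 1B 7,146.63; Unit G1 4,815.26; Unit 5B 6,798.01.
Capped: Unit G1 ($3,500); balance $27,200 reallocated over remaining days 1,188.
Capped: Unit 5B ($7,000); balance $20,200 reallocated over remaining days 876.
Remaining shares: Unit 1A 7,840.18 → $7,840; Unit 4A 4,796.35 → $4,795; Unit 1B 7,563.47 → $7,565.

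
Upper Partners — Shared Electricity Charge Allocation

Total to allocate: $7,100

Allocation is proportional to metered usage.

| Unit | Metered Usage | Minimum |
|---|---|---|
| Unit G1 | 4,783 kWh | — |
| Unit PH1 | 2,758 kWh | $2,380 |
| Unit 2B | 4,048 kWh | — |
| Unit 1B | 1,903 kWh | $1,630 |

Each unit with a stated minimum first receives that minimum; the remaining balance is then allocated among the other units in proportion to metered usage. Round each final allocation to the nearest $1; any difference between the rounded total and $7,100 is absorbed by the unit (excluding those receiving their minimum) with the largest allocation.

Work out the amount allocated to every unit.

Unit G1: $1,674 | Unit PH1: $2,380 | Unit 2B: $1,416 | Unit 1B: $1,630

Minimums first: Unit PH1 $2,380; Unit 1B $1,630. Balance $3,090.
Balance split over remaining metered usage 8,831: Unit G1 1,673.59 → $1,674; Unit 2B 1,416.41 → $1,416.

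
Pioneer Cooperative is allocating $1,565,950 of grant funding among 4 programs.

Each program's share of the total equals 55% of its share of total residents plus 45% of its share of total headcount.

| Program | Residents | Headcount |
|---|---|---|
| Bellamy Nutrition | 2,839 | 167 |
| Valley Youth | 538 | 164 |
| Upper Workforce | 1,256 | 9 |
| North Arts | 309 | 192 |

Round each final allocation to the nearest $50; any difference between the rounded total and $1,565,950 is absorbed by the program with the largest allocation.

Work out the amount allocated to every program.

Residents total 4,942; headcount total 532.
Combined weights (55% residents + 45% headcount): Bellamy Nutrition 0.4572; Valley Youth 0.1986; Upper Workforce 0.1474; North Arts 0.1968.
Unrounded shares: Bellamy Nutrition 715,975.01; Valley Youth 310,991.95; Upper Workforce 230,812.02; North Arts 308,171.02.
Rounded to nearest $50: Bellamy Nutrition $716,000; Valley Youth $311,000; Upper Workforce $230,800; North Arts $308,150. Sum = $1,565,950.
Rounded total matches; no reconciliation needed.

Bellamy Nutrition: $716,000 · Valley Youth: $311,000 · Upper Workforce: $230,800 · North Arts: $308,150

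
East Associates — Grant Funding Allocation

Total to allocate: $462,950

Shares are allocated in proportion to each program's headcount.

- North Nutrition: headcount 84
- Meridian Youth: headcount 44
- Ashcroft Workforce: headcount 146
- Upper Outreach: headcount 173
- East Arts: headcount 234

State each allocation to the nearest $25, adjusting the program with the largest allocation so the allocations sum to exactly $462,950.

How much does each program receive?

North Nutrition: $57,100 | Meridian Youth: $29,900 | Ashcroft Workforce: $99,250 | Upper Outreach: $117,600 | East Arts: $159,100

Total headcount = 681.
Unrounded shares: North Nutrition 84/681 × $462,950 = 57,103.96; Meridian Youth 44/681 × $462,950 = 29,911.60; Ashcroft Workforce 146/681 × $462,950 = 99,252.13; Upper Outreach 173/681 × $462,950 = 117,606.98; East Arts 234/681 × $462,950 = 159,075.33.
Rounded to nearest $25: North Nutrition $57,100; Meridian Youth $29,900; Ashcroft Workforce $99,250; Upper Outreach $117,600; East Arts $159,075. Sum = $462,925.
Difference $462,950 − $462,925 = +$25 applied to largest allocation (East Arts): East Arts becomes $159,100.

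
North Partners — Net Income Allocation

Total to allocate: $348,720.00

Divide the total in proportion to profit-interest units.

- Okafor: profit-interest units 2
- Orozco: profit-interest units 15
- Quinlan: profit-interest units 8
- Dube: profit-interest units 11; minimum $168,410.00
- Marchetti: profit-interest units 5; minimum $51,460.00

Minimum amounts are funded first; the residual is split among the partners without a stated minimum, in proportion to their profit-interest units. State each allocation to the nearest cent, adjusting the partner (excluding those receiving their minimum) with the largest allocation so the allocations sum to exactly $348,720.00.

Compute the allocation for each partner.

Fund the minimums — Dube $168,410.00; Marchetti $51,460.00. Remaining pool $128,850.00.
Remaining pool split over remaining profit-interest units 25: Okafor 10,308.0000 → $10,308.00; Orozco 77,310.0000 → $77,310.00; Quinlan 41,232.0000 → $41,232.00.

Okafor: $10,308.00 | Orozco: $77,310.00 | Quinlan: $41,232.00 | Dube: $168,410.00 | Marchetti: $51,460.00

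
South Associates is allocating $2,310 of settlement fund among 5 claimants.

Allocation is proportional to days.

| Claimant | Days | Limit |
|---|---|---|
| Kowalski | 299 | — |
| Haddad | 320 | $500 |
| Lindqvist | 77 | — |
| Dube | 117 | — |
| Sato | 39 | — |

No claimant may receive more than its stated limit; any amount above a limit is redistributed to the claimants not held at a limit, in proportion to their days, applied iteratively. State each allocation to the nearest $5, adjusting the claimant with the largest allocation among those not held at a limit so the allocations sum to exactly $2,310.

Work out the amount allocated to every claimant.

Total days = 852.
Proportional shares (ignoring caps): Kowalski 810.67; Haddad 867.61; Lindqvist 208.77; Dube 317.22; Sato 105.74.
Capped: Haddad ($500); remaining pool $1,810 reallocated over remaining days 532.
Shares after redistribution: Kowalski 1,017.27 → $1,015; Lindqvist 261.97 → $260; Dube 398.06 → $400; Sato 132.69 → $135.

Kowalski: $1,015; Haddad: $500; Lindqvist: $260; Dube: $400; Sato: $135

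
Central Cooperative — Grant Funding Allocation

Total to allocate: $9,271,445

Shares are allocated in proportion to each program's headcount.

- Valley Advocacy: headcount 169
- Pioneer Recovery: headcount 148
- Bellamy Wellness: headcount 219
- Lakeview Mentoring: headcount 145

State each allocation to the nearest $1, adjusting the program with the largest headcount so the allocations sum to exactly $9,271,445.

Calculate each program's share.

Combined headcount = 169 + 148 + 219 + 145 = 681.
Raw shares: Valley Advocacy 2,300,843.18; Pioneer Recovery 2,014,939.59; Bellamy Wellness 2,981,566.01; Lakeview Mentoring 1,974,096.22.
At nearest $1: Valley Advocacy $2,300,843; Pioneer Recovery $2,014,940; Bellamy Wellness $2,981,566; Lakeview Mentoring $1,974,096. Sum = $9,271,445.
No rounding difference to absorb.

Valley Advocacy: $2,300,843; Pioneer Recovery: $2,014,940; Bellamy Wellness: $2,981,566; Lakeview Mentoring: $1,974,096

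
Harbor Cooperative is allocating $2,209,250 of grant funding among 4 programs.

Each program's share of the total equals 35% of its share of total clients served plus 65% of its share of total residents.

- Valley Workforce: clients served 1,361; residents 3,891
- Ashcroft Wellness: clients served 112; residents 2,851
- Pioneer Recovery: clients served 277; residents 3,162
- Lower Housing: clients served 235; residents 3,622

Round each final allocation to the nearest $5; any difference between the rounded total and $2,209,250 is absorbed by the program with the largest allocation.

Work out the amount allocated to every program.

Clients served total 1,985; residents total 13,526.
Blended shares (35% clients served + 65% residents): Valley Workforce 0.4270; Ashcroft Wellness 0.1568; Pioneer Recovery 0.2008; Lower Housing 0.2155.
Raw shares: Valley Workforce 943,259.47; Ashcroft Wellness 346,310.14; Pioneer Recovery 443,602.17; Lower Housing 476,078.22.
At nearest $5: Valley Workforce $943,260; Ashcroft Wellness $346,310; Pioneer Recovery $443,600; Lower Housing $476,080. Sum = $2,209,250.
No rounding difference to absorb.

Valley Workforce: $943,260 | Ashcroft Wellness: $346,310 | Pioneer Recovery: $443,600 | Lower Housing: $476,080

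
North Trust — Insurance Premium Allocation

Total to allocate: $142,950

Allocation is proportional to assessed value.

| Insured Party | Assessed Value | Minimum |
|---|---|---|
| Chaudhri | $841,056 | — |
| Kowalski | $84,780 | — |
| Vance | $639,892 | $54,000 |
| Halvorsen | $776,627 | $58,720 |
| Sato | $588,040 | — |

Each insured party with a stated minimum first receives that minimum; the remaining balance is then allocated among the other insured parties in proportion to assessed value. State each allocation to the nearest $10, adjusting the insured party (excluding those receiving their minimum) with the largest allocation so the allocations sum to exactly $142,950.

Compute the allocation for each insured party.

Chaudhri: $16,800; Kowalski: $1,690; Vance: $54,000; Halvorsen: $58,720; Sato: $11,740

Guaranteed amounts: Vance $54,000; Halvorsen $58,720. Residual $30,230.
Residual split over remaining assessed value 1,513,876: Chaudhri 16,794.72 → $16,790; Kowalski 1,692.94 → $1,690; Sato 11,742.34 → $11,740.
Rounding difference +$10 applied to Chaudhri → $16,800.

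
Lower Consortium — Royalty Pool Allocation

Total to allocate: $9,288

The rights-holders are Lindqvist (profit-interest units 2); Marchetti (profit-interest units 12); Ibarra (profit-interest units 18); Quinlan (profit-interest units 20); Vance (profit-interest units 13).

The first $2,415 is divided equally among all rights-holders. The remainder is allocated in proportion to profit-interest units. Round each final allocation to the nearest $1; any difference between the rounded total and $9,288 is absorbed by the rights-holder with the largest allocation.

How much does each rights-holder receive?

Equal tier: $2,415 ÷ 5 = $483 apiece.
Remainder $6,873 by profit-interest units (total 65): Lindqvist 211.48 → $211; Marchetti 1,268.86 → $1,269; Ibarra 1,903.29 → $1,903; Quinlan 2,114.77 → $2,115; Vance 1,374.60 → $1,375.
Totals: Lindqvist $483 + $211 = $694; Marchetti $483 + $1,269 = $1,752; Ibarra $483 + $1,903 = $2,386; Quinlan $483 + $2,115 = $2,598; Vance $483 + $1,375 = $1,858.

Lindqvist: $694 | Marchetti: $1,752 | Ibarra: $2,386 | Quinlan: $2,598 | Vance: $1,858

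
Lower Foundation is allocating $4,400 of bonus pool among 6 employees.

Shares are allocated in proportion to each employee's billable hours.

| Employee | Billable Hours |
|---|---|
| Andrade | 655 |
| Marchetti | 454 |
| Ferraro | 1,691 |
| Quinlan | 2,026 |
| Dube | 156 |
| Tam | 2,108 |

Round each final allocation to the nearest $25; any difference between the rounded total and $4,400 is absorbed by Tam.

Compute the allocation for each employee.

Billable hours total: 7,090.
Unrounded shares: Andrade 655/7,090 × $4,400 = 406.49; Marchetti 454/7,090 × $4,400 = 281.75; Ferraro 1,691/7,090 × $4,400 = 1,049.42; Quinlan 2,026/7,090 × $4,400 = 1,257.32; Dube 156/7,090 × $4,400 = 96.81; Tam 2,108/7,090 × $4,400 = 1,308.21.
After rounding ($25): Andrade $400; Marchetti $275; Ferraro $1,050; Quinlan $1,250; Dube $100; Tam $1,300. Sum = $4,375.
Difference $4,400 − $4,375 = +$25 applied to Tam: Tam becomes $1,325.

Andrade: $400 | Marchetti: $275 | Ferraro: $1,050 | Quinlan: $1,250 | Dube: $100 | Tam: $1,325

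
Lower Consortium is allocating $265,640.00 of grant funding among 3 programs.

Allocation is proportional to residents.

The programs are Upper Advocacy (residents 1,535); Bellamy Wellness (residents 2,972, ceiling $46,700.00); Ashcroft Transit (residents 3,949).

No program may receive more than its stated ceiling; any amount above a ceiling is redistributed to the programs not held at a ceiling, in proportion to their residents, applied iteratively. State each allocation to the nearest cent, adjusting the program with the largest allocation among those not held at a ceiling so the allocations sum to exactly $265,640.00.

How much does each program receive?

Residents total: 8,456.
Proportional shares (ignoring caps): Upper Advocacy 48,221.0738; Bellamy Wellness 93,363.5383; Ashcroft Transit 124,055.3879.
Held at cap: Bellamy Wellness ($46,700.00); remaining pool $218,940.00 reallocated over remaining residents 5,484.
Shares after redistribution: Upper Advocacy 61,282.4398 → $61,282.44; Ashcroft Transit 157,657.5602 → $157,657.56.

Upper Advocacy: $61,282.44 · Bellamy Wellness: $46,700.00 · Ashcroft Transit: $157,657.56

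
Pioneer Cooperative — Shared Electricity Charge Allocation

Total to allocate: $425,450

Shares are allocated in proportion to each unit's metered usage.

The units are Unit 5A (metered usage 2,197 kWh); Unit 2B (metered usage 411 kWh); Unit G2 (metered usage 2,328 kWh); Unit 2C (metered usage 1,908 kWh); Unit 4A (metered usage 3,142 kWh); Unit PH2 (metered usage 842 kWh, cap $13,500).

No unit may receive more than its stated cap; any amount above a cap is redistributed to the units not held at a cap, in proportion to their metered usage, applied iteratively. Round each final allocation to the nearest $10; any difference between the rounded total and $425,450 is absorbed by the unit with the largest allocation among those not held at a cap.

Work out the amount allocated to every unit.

Total metered usage = 10,828.
Unconstrained shares: Unit 5A 86,323.76; Unit 2B 16,148.87; Unit G2 91,470.96; Unit 2C 74,968.47; Unit 4A 123,454.37; Unit PH2 33,083.57.
Cap binds for Unit PH2 ($13,500); residual $411,950 reallocated over remaining metered usage 9,986.
Redistributed shares: Unit 5A 90,632.30 → $90,630; Unit 2B 16,954.88 → $16,950; Unit G2 96,036.41 → $96,040; Unit 2C 78,710.25 → $78,710; Unit 4A 129,616.15 → $129,620.

Unit 5A: $90,630 · Unit 2B: $16,950 · Unit G2: $96,040 · Unit 2C: $78,710 · Unit 4A: $129,620 · Unit PH2: $13,500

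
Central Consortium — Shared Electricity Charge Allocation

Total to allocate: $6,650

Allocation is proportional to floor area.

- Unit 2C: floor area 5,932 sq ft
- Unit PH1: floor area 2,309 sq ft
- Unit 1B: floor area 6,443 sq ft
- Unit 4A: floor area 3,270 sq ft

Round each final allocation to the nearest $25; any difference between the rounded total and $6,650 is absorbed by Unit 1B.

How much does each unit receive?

Floor area total: 17,954.
Raw shares: Unit 2C 5,932/17,954 × $6,650 = 2,197.16; Unit PH1 2,309/17,954 × $6,650 = 855.23; Unit 1B 6,443/17,954 × $6,650 = 2,386.43; Unit 4A 3,270/17,954 × $6,650 = 1,211.18.
After rounding ($25): Unit 2C $2,200; Unit PH1 $850; Unit 1B $2,375; Unit 4A $1,200. Sum = $6,625.
Difference $6,650 − $6,625 = +$25 applied to Unit 1B: Unit 1B becomes $2,400.

Unit 2C: $2,200 · Unit PH1: $850 · Unit 1B: $2,400 · Unit 4A: $1,200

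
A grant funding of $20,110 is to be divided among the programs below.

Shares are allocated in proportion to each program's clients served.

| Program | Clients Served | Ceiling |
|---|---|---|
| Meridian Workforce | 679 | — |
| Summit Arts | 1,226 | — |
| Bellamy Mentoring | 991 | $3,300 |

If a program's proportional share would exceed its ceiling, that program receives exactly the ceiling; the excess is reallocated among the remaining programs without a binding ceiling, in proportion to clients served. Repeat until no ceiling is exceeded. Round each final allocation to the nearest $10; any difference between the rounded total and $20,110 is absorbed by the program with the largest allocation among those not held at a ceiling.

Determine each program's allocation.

Meridian Workforce: $5,990 | Summit Arts: $10,820 | Bellamy Mentoring: $3,300

Sum of clients served: 2,896.
Unconstrained shares: Meridian Workforce 4,715.02; Summit Arts 8,513.42; Bellamy Mentoring 6,881.56.
Cap binds for Bellamy Mentoring ($3,300); residual $16,810 reallocated over remaining clients served 1,905.
Shares after redistribution: Meridian Workforce 5,991.60 → $5,990; Summit Arts 10,818.40 → $10,820.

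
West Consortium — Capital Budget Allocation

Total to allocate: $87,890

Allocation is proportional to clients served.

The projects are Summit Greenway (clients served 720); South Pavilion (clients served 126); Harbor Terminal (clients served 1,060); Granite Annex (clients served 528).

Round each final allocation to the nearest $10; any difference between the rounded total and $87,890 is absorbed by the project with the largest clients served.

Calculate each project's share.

Summit Greenway: $26,000 · South Pavilion: $4,550 · Harbor Terminal: $38,270 · Granite Annex: $19,070

Sum of clients served: 2,434.
Proportional shares: Summit Greenway 720/2,434 × $87,890 = 25,998.69; South Pavilion 126/2,434 × $87,890 = 4,549.77; Harbor Terminal 1,060/2,434 × $87,890 = 38,275.84; Granite Annex 528/2,434 × $87,890 = 19,065.70.
Rounded to nearest $10: Summit Greenway $26,000; South Pavilion $4,550; Harbor Terminal $38,280; Granite Annex $19,070. Sum = $87,900.
Difference $87,890 − $87,900 = −$10 applied to largest clients served (Harbor Terminal): Harbor Terminal becomes $38,270.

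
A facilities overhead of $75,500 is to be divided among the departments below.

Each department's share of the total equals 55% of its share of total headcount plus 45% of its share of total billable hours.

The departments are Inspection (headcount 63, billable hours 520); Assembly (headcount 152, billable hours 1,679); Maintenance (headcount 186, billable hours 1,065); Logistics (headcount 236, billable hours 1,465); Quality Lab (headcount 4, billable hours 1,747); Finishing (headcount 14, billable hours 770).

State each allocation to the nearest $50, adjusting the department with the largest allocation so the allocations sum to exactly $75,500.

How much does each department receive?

Inspection: $6,450 · Assembly: $17,500 · Maintenance: $16,800 · Logistics: $21,800 · Quality Lab: $8,450 · Finishing: $4,500

Headcount total 655; billable hours total 7,246.
Composite weights (55% headcount + 45% billable hours): Inspection 0.0852; Assembly 0.2319; Maintenance 0.2223; Logistics 0.2891; Quality Lab 0.1119; Finishing 0.0596.
Proportional shares: Inspection 6,432.18; Assembly 17,508.82; Maintenance 16,785.40; Logistics 21,830.76; Quality Lab 8,444.91; Finishing 4,497.93.
At nearest $50: Inspection $6,450; Assembly $17,500; Maintenance $16,800; Logistics $21,850; Quality Lab $8,450; Finishing $4,500. Sum = $75,550.
Difference $75,500 − $75,550 = −$50 applied to largest allocation (Logistics): Logistics becomes $21,800.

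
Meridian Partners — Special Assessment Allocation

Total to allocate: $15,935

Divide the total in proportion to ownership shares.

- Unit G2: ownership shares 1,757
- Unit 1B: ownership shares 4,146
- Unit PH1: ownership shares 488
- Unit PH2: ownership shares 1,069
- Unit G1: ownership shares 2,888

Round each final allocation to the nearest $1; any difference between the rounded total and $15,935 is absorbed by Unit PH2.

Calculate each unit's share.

Unit G2: $2,706; Unit 1B: $6,384; Unit PH1: $751; Unit PH2: $1,647; Unit G1: $4,447

Combined ownership shares = 10,348.
Raw shares: Unit G2 1,757/10,348 × $15,935 = 2,705.62; Unit 1B 4,146/10,348 × $15,935 = 6,384.47; Unit PH1 488/10,348 × $15,935 = 751.48; Unit PH2 1,069/10,348 × $15,935 = 1,646.16; Unit G1 2,888/10,348 × $15,935 = 4,447.26.
After rounding ($1): Unit G2 $2,706; Unit 1B $6,384; Unit PH1 $751; Unit PH2 $1,646; Unit G1 $4,447. Sum = $15,934.
Difference $15,935 − $15,934 = +$1 applied to Unit PH2: Unit PH2 becomes $1,647.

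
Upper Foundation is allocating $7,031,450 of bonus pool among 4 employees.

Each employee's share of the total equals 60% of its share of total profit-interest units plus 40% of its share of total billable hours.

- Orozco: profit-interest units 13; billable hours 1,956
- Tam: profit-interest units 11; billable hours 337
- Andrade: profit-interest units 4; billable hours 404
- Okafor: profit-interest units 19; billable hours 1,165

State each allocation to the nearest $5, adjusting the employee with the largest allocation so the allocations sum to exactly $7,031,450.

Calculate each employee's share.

Totals — profit-interest units 47, billable hours 3,862.
Composite weights (60% profit-interest units + 40% billable hours): Orozco 0.3685; Tam 0.1753; Andrade 0.0929; Okafor 0.3632.
Pro-rata amounts: Orozco 2,591,418.25; Tam 1,232,822.21; Andrade 653,273.98; Okafor 2,553,935.57.
After rounding ($5): Orozco $2,591,420; Tam $1,232,820; Andrade $653,275; Okafor $2,553,935. Sum = $7,031,450.
No rounding difference to absorb.

Orozco: $2,591,420 | Tam: $1,232,820 | Andrade: $653,275 | Okafor: $2,553,935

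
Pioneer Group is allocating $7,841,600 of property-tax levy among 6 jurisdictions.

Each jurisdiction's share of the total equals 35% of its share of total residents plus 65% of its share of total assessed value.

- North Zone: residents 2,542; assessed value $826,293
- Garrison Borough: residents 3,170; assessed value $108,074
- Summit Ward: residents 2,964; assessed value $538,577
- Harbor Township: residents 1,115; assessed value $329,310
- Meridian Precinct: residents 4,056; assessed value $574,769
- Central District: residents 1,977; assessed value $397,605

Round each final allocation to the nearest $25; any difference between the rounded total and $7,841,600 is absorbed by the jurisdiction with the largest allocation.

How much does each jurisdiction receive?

North Zone: $1,958,825 · Garrison Borough: $748,350 · Summit Ward: $1,503,450 · Harbor Township: $798,325 · Meridian Precinct: $1,759,350 · Central District: $1,073,300

Totals — residents 15,824, assessed value 2,774,628.
Composite weights (35% residents + 65% assessed value): North Zone 0.2498; Garrison Borough 0.0954; Summit Ward 0.1917; Harbor Township 0.1018; Meridian Precinct 0.2244; Central District 0.1369.
Raw shares: North Zone 1,958,806.42; Garrison Borough 748,347.72; Summit Ward 1,503,460.01; Harbor Township 798,337.01; Meridian Precinct 1,759,344.96; Central District 1,073,303.87.
Rounded to nearest $25: North Zone $1,958,800; Garrison Borough $748,350; Summit Ward $1,503,450; Harbor Township $798,325; Meridian Precinct $1,759,350; Central District $1,073,300. Sum = $7,841,575.
Difference $7,841,600 − $7,841,575 = +$25 applied to largest allocation (North Zone): North Zone becomes $1,958,825.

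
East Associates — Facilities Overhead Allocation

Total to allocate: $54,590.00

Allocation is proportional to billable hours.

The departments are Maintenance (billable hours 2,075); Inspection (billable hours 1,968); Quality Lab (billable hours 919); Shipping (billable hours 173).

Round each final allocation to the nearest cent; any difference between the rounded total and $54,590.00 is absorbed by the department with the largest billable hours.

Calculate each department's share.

Maintenance: $22,059.24 · Inspection: $20,921.74 · Quality Lab: $9,769.86 · Shipping: $1,839.16

Sum of billable hours: 2,075 + 1,968 + 919 + 173 = 5,135.
Unrounded shares: Maintenance 22,059.2502; Inspection 20,921.7371; Quality Lab 9,769.8559; Shipping 1,839.1568.
At nearest cent: Maintenance $22,059.25; Inspection $20,921.74; Quality Lab $9,769.86; Shipping $1,839.16. Sum = $54,590.01.
Difference $54,590.00 − $54,590.01 = −$0.01 applied to largest billable hours (Maintenance): Maintenance becomes $22,059.24.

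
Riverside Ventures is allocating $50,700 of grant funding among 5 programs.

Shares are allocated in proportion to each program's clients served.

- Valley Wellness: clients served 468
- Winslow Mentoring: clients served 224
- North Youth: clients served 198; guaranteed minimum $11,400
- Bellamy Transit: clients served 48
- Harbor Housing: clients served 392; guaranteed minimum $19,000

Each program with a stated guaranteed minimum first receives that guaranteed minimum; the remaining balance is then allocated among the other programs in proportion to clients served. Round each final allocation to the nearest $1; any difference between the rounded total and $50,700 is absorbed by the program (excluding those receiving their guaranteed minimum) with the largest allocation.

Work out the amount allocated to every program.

Guaranteed amounts: North Youth $11,400; Harbor Housing $19,000. Balance $20,300.
Balance split over remaining clients served 740: Valley Wellness 12,838.38 → $12,838; Winslow Mentoring 6,144.86 → $6,145; Bellamy Transit 1,316.76 → $1,317.

Valley Wellness: $12,838; Winslow Mentoring: $6,145; North Youth: $11,400; Bellamy Transit: $1,317; Harbor Housing: $19,000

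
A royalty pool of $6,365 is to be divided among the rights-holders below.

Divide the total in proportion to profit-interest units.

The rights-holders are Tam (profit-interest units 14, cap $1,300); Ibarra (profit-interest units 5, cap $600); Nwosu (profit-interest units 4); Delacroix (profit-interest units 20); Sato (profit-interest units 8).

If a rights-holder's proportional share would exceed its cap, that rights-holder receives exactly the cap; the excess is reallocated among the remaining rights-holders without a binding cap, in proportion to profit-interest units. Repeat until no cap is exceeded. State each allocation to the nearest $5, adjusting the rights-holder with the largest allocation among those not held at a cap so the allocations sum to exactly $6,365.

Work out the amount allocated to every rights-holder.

Tam: $1,300; Ibarra: $600; Nwosu: $560; Delacroix: $2,790; Sato: $1,115

Total profit-interest units = 51.
Pro-rata shares before constraints: Tam 1,747.25; Ibarra 624.02; Nwosu 499.22; Delacroix 2,496.08; Sato 998.43.
Capped: Tam ($1,300), Ibarra ($600); balance $4,465 reallocated over remaining profit-interest units 32.
Redistributed shares: Nwosu 558.12 → $560; Delacroix 2,790.62 → $2,790; Sato 1,116.25 → $1,115.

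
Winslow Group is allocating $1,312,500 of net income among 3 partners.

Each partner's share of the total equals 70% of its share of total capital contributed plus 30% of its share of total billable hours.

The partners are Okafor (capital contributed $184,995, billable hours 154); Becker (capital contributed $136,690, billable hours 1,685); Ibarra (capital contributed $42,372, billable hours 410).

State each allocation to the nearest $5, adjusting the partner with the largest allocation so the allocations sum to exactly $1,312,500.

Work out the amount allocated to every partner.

Okafor: $493,825 · Becker: $639,960 · Ibarra: $178,715

Capital contributed total 364,057; billable hours total 2,249.
Composite weights (70% capital contributed + 30% billable hours): Okafor 0.3762; Becker 0.4876; Ibarra 0.1362.
Proportional shares: Okafor 493,823.37; Becker 639,962.91; Ibarra 178,713.72.
At nearest $5: Okafor $493,825; Becker $639,965; Ibarra $178,715. Sum = $1,312,505.
Difference $1,312,500 − $1,312,505 = −$5 applied to largest allocation (Becker): Becker becomes $639,960.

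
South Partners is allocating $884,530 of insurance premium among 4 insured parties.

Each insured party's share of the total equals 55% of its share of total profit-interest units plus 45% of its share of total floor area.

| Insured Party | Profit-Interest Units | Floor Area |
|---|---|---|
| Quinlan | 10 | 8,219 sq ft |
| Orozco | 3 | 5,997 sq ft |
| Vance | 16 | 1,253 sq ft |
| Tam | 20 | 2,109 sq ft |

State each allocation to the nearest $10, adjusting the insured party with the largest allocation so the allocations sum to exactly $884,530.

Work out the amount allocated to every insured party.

Totals — profit-interest units 49, floor area 17,578.
Combined weights (55% profit-interest units + 45% floor area): Quinlan 0.3227; Orozco 0.1872; Vance 0.2117; Tam 0.2785.
Proportional shares: Quinlan 285,396.08; Orozco 165,582.04; Vance 187,227.46; Tam 246,324.43.
Rounded to nearest $10: Quinlan $285,400; Orozco $165,580; Vance $187,230; Tam $246,320. Sum = $884,530.
Rounded total matches; no reconciliation needed.

Quinlan: $285,400 | Orozco: $165,580 | Vance: $187,230 | Tam: $246,320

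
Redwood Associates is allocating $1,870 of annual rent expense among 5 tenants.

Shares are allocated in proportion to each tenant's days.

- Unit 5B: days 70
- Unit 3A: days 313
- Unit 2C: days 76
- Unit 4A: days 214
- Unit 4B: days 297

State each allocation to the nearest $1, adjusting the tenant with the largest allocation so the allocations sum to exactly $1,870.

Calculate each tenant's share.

Combined days = 970.
Unrounded shares: Unit 5B 70/970 × $1,870 = 134.95; Unit 3A 313/970 × $1,870 = 603.41; Unit 2C 76/970 × $1,870 = 146.52; Unit 4A 214/970 × $1,870 = 412.56; Unit 4B 297/970 × $1,870 = 572.57.
Rounded to nearest $1: Unit 5B $135; Unit 3A $603; Unit 2C $147; Unit 4A $413; Unit 4B $573. Sum = $1,871.
Difference $1,870 − $1,871 = −$1 applied to largest allocation (Unit 3A): Unit 3A becomes $602.

Unit 5B: $135 | Unit 3A: $602 | Unit 2C: $147 | Unit 4A: $413 | Unit 4B: $573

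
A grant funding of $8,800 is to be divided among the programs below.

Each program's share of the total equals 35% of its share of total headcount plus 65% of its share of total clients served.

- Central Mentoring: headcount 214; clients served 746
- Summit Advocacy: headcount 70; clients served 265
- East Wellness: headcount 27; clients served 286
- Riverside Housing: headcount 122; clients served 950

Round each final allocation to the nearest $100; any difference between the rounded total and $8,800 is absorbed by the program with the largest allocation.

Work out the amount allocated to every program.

Central Mentoring: $3,400 | Summit Advocacy: $1,200 | East Wellness: $900 | Riverside Housing: $3,300

Headcount total 433; clients served total 2,247.
Blended shares (35% headcount + 65% clients served): Central Mentoring 0.3888; Summit Advocacy 0.1332; East Wellness 0.1046; Riverside Housing 0.3734.
Proportional shares: Central Mentoring 3,421.25; Summit Advocacy 1,172.51; East Wellness 920.10; Riverside Housing 3,286.14.
At nearest $100: Central Mentoring $3,400; Summit Advocacy $1,200; East Wellness $900; Riverside Housing $3,300. Sum = $8,800.
No rounding difference to absorb.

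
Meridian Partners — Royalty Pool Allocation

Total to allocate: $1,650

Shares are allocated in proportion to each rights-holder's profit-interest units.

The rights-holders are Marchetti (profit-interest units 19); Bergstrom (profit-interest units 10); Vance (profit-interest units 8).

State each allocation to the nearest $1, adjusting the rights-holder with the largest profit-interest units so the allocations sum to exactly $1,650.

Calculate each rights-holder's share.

Marchetti: $847; Bergstrom: $446; Vance: $357

Sum of profit-interest units: 19 + 10 + 8 = 37.
Proportional shares: Marchetti 847.30; Bergstrom 445.95; Vance 356.76.
Rounded to nearest $1: Marchetti $847; Bergstrom $446; Vance $357. Sum = $1,650.
No rounding difference to absorb.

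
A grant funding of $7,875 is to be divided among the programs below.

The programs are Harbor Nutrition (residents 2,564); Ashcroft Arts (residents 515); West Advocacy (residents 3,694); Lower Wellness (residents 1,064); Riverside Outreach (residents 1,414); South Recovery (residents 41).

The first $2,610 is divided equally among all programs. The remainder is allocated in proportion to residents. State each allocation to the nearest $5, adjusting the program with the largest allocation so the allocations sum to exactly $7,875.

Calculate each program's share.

Equal tier: $2,610 ÷ 6 = $435 apiece.
Remainder $5,265 by residents (total 9,292): Harbor Nutrition 1,452.80 → $1,455; Ashcroft Arts 291.81 → $290; West Advocacy 2,093.08 → $2,095; Lower Wellness 602.88 → $605; Riverside Outreach 801.20 → $800; South Recovery 23.23 → $25.
Rounding difference −$5 on remainder applied to West Advocacy.
Totals: Harbor Nutrition $435 + $1,455 = $1,890; Ashcroft Arts $435 + $290 = $725; West Advocacy $435 + $2,090 = $2,525; Lower Wellness $435 + $605 = $1,040; Riverside Outreach $435 + $800 = $1,235; South Recovery $435 + $25 = $460.

Harbor Nutrition: $1,890 | Ashcroft Arts: $725 | West Advocacy: $2,525 | Lower Wellness: $1,040 | Riverside Outreach: $1,235 | South Recovery: $460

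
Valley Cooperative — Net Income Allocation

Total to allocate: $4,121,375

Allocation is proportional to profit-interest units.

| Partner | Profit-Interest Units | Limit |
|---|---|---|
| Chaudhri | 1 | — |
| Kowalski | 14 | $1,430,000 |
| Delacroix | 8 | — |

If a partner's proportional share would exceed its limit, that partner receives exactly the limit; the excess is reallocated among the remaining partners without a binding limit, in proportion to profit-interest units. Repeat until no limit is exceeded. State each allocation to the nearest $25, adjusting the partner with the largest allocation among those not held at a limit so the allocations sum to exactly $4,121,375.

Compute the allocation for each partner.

Chaudhri: $299,050 · Kowalski: $1,430,000 · Delacroix: $2,392,325

Profit-interest units total: 23.
Proportional shares (ignoring caps): Chaudhri 179,190.22; Kowalski 2,508,663.04; Delacroix 1,433,521.74.
Cap binds for Kowalski ($1,430,000); balance $2,691,375 reallocated over remaining profit-interest units 9.
Shares after redistribution: Chaudhri 299,041.67 → $299,050; Delacroix 2,392,333.33 → $2,392,325.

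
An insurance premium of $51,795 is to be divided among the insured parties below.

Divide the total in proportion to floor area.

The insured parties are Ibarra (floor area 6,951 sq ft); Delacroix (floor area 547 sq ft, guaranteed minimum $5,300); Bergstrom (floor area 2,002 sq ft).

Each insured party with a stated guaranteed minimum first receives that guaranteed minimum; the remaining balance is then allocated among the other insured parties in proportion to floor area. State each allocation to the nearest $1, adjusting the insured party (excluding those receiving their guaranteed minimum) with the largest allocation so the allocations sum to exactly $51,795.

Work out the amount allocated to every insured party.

Fund the minimums — Delacroix $5,300. Balance $46,495.
Balance split over remaining floor area 8,953: Ibarra 36,098.15 → $36,098; Bergstrom 10,396.85 → $10,397.

Ibarra: $36,098 | Delacroix: $5,300 | Bergstrom: $10,397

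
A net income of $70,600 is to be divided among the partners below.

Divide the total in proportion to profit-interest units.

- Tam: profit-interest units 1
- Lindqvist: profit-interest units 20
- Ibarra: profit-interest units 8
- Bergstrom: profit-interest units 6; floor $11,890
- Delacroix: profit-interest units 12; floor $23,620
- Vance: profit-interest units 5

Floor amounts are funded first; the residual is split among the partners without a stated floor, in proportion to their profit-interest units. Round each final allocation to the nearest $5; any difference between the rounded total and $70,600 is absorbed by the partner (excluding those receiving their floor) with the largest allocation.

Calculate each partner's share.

Tam: $1,030; Lindqvist: $20,645; Ibarra: $8,255; Bergstrom: $11,890; Delacroix: $23,620; Vance: $5,160

Fund the minimums — Bergstrom $11,890; Delacroix $23,620. Balance $35,090.
Balance split over remaining profit-interest units 34: Tam 1,032.06 → $1,030; Lindqvist 20,641.18 → $20,640; Ibarra 8,256.47 → $8,255; Vance 5,160.29 → $5,160.
Rounding difference +$5 applied to Lindqvist → $20,645.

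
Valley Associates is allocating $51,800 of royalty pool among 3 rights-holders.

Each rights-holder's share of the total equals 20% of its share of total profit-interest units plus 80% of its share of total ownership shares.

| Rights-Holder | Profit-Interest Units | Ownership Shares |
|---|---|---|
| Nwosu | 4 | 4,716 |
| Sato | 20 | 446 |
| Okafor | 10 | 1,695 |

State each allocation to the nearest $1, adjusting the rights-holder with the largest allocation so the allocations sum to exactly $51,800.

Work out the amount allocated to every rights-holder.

Nwosu: $29,719 | Sato: $8,790 | Okafor: $13,291

Profit-interest units total 34; ownership shares total 6,857.
Combined weights (20% profit-interest units + 80% ownership shares): Nwosu 0.5737; Sato 0.1697; Okafor 0.2566.
Pro-rata amounts: Nwosu 29,719.78; Sato 8,789.5005; Okafor 13,290.72.
At nearest $1: Nwosu $29,720; Sato $8,790; Okafor $13,291. Sum = $51,801.
Difference $51,800 − $51,801 = −$1 applied to largest allocation (Nwosu): Nwosu becomes $29,719.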